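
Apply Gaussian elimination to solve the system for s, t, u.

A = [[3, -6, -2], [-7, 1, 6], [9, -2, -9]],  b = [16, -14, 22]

Forward elimination on [A|b]:
R2 <- R2 - (-7/3)*R1:  [    0   -13   4/3  70/3 ]
R3 <- R3 - (3)*R1:  [   0   16   -3  -26 ]
R3 <- R3 - (-16/13)*R2:  [      0       0  -53/39  106/39 ]
Row echelon form:
[ 3   -6      -2  |      16 ]
[ 0  -13     4/3  |    70/3 ]
[ 0    0  -53/39  |  106/39 ]
Back-substitution:
u = (106/39) / (-53/39) = -2
t = (70/3 - (4/3)*(-2)) / -13 = -2
s = (16 - (-6)*(-2) - (-2)*(-2)) / 3 = 0

(0, -2, -2)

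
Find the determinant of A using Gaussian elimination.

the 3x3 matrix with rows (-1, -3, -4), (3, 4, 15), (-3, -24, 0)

Forward elimination:
R2 <- R2 - (-3)*R1:  [  0  -5   3 ]
R3 <- R3 - (3)*R1:  [   0  -15   12 ]
R3 <- R3 - (3)*R2:  [ 0  0  3 ]
Upper-triangular form:
[ -1  -3  -4 ]
[  0  -5   3 ]
[  0   0   3 ]
det(A) = (-1)^0 * (-1) * (-5) * (3) = 15  (0 row swaps -> sign +1)

det(A) = 15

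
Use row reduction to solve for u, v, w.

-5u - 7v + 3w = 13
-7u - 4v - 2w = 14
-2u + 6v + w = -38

(2, -5, -4)

Forward elimination on [A|b]:
R2 <- R2 - (7/5)*R1:  [     0   29/5  -31/5  -21/5 ]
R3 <- R3 - (2/5)*R1:  [      0    44/5    -1/5  -216/5 ]
R3 <- R3 - (44/29)*R2:  [        0         0    267/29  -1068/29 ]
Row echelon form:
[ -5    -7       3  |        13 ]
[  0  29/5   -31/5  |     -21/5 ]
[  0     0  267/29  |  -1068/29 ]
Back-substitution:
w = (-1068/29) / (267/29) = -4
v = (-21/5 - (-31/5)*(-4)) / (29/5) = -5
u = (13 - (-7)*(-5) - (3)*(-4)) / -5 = 2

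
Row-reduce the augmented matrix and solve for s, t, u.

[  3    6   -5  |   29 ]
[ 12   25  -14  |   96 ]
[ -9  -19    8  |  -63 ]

(-5, 4, -4)

Forward elimination on [A|b]:
R2 <- R2 - (4)*R1:  [   0    1    6  -20 ]
R3 <- R3 - (-3)*R1:  [  0  -1  -7  24 ]
R3 <- R3 - (-1)*R2:  [  0   0  -1   4 ]
Row echelon form:
[ 3  6  -5  |   29 ]
[ 0  1   6  |  -20 ]
[ 0  0  -1  |    4 ]
Back-substitution:
u = (4) / -1 = -4
t = (-20 - (6)*(-4)) / 1 = 4
s = (29 - (6)*(4) - (-5)*(-4)) / 3 = -5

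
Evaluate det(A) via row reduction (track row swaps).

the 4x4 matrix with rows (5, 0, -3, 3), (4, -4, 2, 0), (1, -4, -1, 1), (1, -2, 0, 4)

det(A) = 352

Forward elimination:
R2 <- R2 - (4/5)*R1:  [     0     -4   22/5  -12/5 ]
R3 <- R3 - (1/5)*R1:  [    0    -4  -2/5   2/5 ]
R4 <- R4 - (1/5)*R1:  [    0    -2   3/5  17/5 ]
R3 <- R3 - (1)*R2:  [     0      0  -24/5   14/5 ]
R4 <- R4 - (1/2)*R2:  [    0     0  -8/5  23/5 ]
R4 <- R4 - (1/3)*R3:  [    0     0     0  11/3 ]
Upper-triangular form:
[ 5   0     -3      3 ]
[ 0  -4   22/5  -12/5 ]
[ 0   0  -24/5   14/5 ]
[ 0   0      0   11/3 ]
det(A) = (-1)^0 * (5) * (-4) * (-24/5) * (11/3) = 352  (0 row swaps -> sign +1)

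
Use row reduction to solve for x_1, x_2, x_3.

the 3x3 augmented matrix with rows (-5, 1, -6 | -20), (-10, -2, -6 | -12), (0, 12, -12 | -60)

(-1, -1, 4)

Forward elimination on [A|b]:
R2 <- R2 - (2)*R1:  [  0  -4   6  28 ]
R3 <- R3 - (-3)*R2:  [  0   0   6  24 ]
Row echelon form:
[ -5   1  -6  |  -20 ]
[  0  -4   6  |   28 ]
[  0   0   6  |   24 ]
Back-substitution:
x_3 = (24) / 6 = 4
x_2 = (28 - (6)*(4)) / -4 = -1
x_1 = (-20 - (1)*(-1) - (-6)*(4)) / -5 = -1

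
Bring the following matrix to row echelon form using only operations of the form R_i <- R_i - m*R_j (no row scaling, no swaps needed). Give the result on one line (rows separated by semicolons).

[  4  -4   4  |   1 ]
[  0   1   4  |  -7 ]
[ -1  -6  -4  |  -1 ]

Forward elimination:
R3 <- R3 - (-1/4)*R1:  [    0    -7    -3  -3/4 ]
R3 <- R3 - (-7)*R2:  [      0       0      25  -199/4 ]
Row echelon form:
[ 4  -4   4  |       1 ]
[ 0   1   4  |      -7 ]
[ 0   0  25  |  -199/4 ]

REF = [4 -4 4 1; 0 1 4 -7; 0 0 25 -199/4]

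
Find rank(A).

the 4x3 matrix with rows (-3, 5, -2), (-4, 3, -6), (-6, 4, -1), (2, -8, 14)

Row reduction:
R2 <- R2 - (4/3)*R1:  [     0  -11/3  -10/3 ]
R3 <- R3 - (2)*R1:  [  0  -6   3 ]
R4 <- R4 - (-2/3)*R1:  [     0  -14/3   38/3 ]
R3 <- R3 - (18/11)*R2:  [     0      0  93/11 ]
R4 <- R4 - (14/11)*R2:  [      0       0  186/11 ]
R4 <- R4 - (2)*R3:  [ 0  0  0 ]
Row echelon form:
[ -3      5     -2 ]
[  0  -11/3  -10/3 ]
[  0      0  93/11 ]
[  0      0      0 ]
Nonzero rows / pivot columns: 3

rank(A) = 3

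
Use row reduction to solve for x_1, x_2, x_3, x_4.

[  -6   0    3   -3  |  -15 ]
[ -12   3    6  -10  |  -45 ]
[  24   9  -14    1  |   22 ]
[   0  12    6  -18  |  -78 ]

(0, -1, -2, 3)

Forward elimination on [A|b]:
R2 <- R2 - (2)*R1:  [   0    3    0   -4  -15 ]
R3 <- R3 - (-4)*R1:  [   0    9   -2  -11  -38 ]
R3 <- R3 - (3)*R2:  [  0   0  -2   1   7 ]
R4 <- R4 - (4)*R2:  [   0    0    6   -2  -18 ]
R4 <- R4 - (-3)*R3:  [ 0  0  0  1  3 ]
Row echelon form:
[ -6  0   3  -3  |  -15 ]
[  0  3   0  -4  |  -15 ]
[  0  0  -2   1  |    7 ]
[  0  0   0   1  |    3 ]
Back-substitution:
x_4 = (3) / 1 = 3
x_3 = (7 - (1)*(3)) / -2 = -2
x_2 = (-15 - (-4)*(3)) / 3 = -1
x_1 = (-15 - (3)*(-2) - (-3)*(3)) / -6 = 0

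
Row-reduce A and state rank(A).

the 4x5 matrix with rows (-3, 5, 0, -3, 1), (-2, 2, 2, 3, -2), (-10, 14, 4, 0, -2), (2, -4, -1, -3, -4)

rank(A) = 3

Row reduction:
R2 <- R2 - (2/3)*R1:  [    0  -4/3     2     5  -8/3 ]
R3 <- R3 - (10/3)*R1:  [     0   -8/3      4     10  -16/3 ]
R4 <- R4 - (-2/3)*R1:  [     0   -2/3     -1     -5  -10/3 ]
R3 <- R3 - (2)*R2:  [ 0  0  0  0  0 ]
R4 <- R4 - (1/2)*R2:  [     0      0     -2  -15/2     -2 ]
R3 <-> R4   (pivot in column 3 was zero)
[ -3     5   0     -3     1 ]
[  0  -4/3   2      5  -8/3 ]
[  0     0  -2  -15/2    -2 ]
[  0     0   0      0     0 ]
Row echelon form:
[ -3     5   0     -3     1 ]
[  0  -4/3   2      5  -8/3 ]
[  0     0  -2  -15/2    -2 ]
[  0     0   0      0     0 ]
Nonzero rows / pivot columns: 3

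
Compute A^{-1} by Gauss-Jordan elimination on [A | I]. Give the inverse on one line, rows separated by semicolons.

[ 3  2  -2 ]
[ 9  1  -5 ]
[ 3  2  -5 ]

Gauss-Jordan on [A | I]:
R1 <- (1/3)*R1:  [    1   2/3  -2/3  |   1/3     0     0 ]
R2 <- R2 - (9)*R1:  [  0  -5   1  |  -3   1   0 ]
R3 <- R3 - (3)*R1:  [  0   0  -3  |  -1   0   1 ]
R2 <- (1/-5)*R2:  [    0     1  -1/5  |   3/5  -1/5     0 ]
R1 <- R1 - (2/3)*R2:  [     1      0  -8/15  |  -1/15   2/15      0 ]
R3 <- (1/-3)*R3:  [    0     0     1  |   1/3     0  -1/3 ]
R1 <- R1 - (-8/15)*R3:  [     1      0      0  |    1/9   2/15  -8/45 ]
R2 <- R2 - (-1/5)*R3:  [     0      1      0  |    2/3   -1/5  -1/15 ]
Right block of [I | A^{-1}] is the inverse:
[ 1/9  2/15  -8/45 ]
[ 2/3  -1/5  -1/15 ]
[ 1/3     0   -1/3 ]

inverse = [1/9 2/15 -8/45; 2/3 -1/5 -1/15; 1/3 0 -1/3]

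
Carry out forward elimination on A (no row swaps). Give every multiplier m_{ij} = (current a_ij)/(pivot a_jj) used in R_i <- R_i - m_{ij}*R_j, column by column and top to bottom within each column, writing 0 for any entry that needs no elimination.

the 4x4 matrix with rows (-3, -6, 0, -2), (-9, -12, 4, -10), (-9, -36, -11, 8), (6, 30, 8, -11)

Forward elimination:
R2 <- R2 - (3)*R1:  [  0   6   4  -4 ]
R3 <- R3 - (3)*R1:  [   0  -18  -11   14 ]
R4 <- R4 - (-2)*R1:  [   0   18    8  -15 ]
R3 <- R3 - (-3)*R2:  [ 0  0  1  2 ]
R4 <- R4 - (3)*R2:  [  0   0  -4  -3 ]
R4 <- R4 - (-4)*R3:  [ 0  0  0  5 ]
Multipliers (in order of application): m_{21} = 3, m_{31} = 3, m_{41} = -2, m_{32} = -3, m_{42} = 3, m_{43} = -4

multipliers: 3, 3, -2, -3, 3, -4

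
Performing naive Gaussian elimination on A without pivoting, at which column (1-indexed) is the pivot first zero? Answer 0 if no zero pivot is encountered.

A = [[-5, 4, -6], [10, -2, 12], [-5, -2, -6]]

first zero-pivot column = 3

Naive forward elimination:
R2 <- R2 - (-2)*R1:  [ 0  6  0 ]
R3 <- R3 - (1)*R1:  [  0  -6   0 ]
R3 <- R3 - (-1)*R2:  [ 0  0  0 ]
Matrix at this point:
[ -5  4  -6 ]
[  0  6   0 ]
[  0  0   0 ]
Pivot entry (3,3) in the last row is zero and there are no rows below to swap with -> zero pivot in column 3 (A is singular).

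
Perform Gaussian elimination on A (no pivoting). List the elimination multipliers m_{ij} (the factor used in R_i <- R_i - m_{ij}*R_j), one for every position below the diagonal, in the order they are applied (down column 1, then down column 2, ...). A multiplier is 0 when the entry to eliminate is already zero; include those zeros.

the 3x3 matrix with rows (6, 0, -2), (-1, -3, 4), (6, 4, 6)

Forward elimination:
R2 <- R2 - (-1/6)*R1:  [    0    -3  11/3 ]
R3 <- R3 - (1)*R1:  [ 0  4  8 ]
R3 <- R3 - (-4/3)*R2:  [     0      0  116/9 ]
Multipliers (in order of application): m_{21} = -1/6, m_{31} = 1, m_{32} = -4/3

multipliers: -1/6, 1, -4/3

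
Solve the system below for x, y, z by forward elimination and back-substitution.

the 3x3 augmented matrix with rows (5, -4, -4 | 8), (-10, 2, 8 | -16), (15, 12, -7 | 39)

(4, 0, 3)

Forward elimination on [A|b]:
R2 <- R2 - (-2)*R1:  [  0  -6   0   0 ]
R3 <- R3 - (3)*R1:  [  0  24   5  15 ]
R3 <- R3 - (-4)*R2:  [  0   0   5  15 ]
Row echelon form:
[ 5  -4  -4  |   8 ]
[ 0  -6   0  |   0 ]
[ 0   0   5  |  15 ]
Back-substitution:
z = (15) / 5 = 3
y = (0) / -6 = 0
x = (8 - (-4)*(0) - (-4)*(3)) / 5 = 4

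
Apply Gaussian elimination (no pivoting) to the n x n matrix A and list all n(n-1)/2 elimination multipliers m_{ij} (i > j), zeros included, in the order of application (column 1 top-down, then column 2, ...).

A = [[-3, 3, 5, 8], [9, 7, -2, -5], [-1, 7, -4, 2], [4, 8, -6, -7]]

Forward elimination:
R2 <- R2 - (-3)*R1:  [  0  16  13  19 ]
R3 <- R3 - (1/3)*R1:  [     0      6  -17/3   -2/3 ]
R4 <- R4 - (-4/3)*R1:  [    0    12   2/3  11/3 ]
R3 <- R3 - (3/8)*R2:  [       0        0  -253/24  -187/24 ]
R4 <- R4 - (3/4)*R2:  [       0        0  -109/12  -127/12 ]
R4 <- R4 - (218/253)*R3:  [      0       0       0  -89/23 ]
Multipliers (in order of application): m_{21} = -3, m_{31} = 1/3, m_{41} = -4/3, m_{32} = 3/8, m_{42} = 3/4, m_{43} = 218/253

multipliers: -3, 1/3, -4/3, 3/8, 3/4, 218/253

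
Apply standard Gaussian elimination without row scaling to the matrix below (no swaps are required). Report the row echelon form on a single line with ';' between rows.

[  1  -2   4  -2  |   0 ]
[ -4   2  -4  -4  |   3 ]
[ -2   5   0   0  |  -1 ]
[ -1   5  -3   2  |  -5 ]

Forward elimination:
R2 <- R2 - (-4)*R1:  [   0   -6   12  -12    3 ]
R3 <- R3 - (-2)*R1:  [  0   1   8  -4  -1 ]
R4 <- R4 - (-1)*R1:  [  0   3   1   0  -5 ]
R3 <- R3 - (-1/6)*R2:  [    0     0    10    -6  -1/2 ]
R4 <- R4 - (-1/2)*R2:  [    0     0     7    -6  -7/2 ]
R4 <- R4 - (7/10)*R3:  [      0       0       0    -9/5  -63/20 ]
Row echelon form:
[ 1  -2   4    -2  |       0 ]
[ 0  -6  12   -12  |       3 ]
[ 0   0  10    -6  |    -1/2 ]
[ 0   0   0  -9/5  |  -63/20 ]

REF = [1 -2 4 -2 0; 0 -6 12 -12 3; 0 0 10 -6 -1/2; 0 0 0 -9/5 -63/20]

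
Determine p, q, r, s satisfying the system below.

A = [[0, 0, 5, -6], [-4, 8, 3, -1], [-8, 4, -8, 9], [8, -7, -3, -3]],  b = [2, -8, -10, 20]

Forward elimination on [A|b]:
R1 <-> R2   (pivot in column 1 was zero)
[ -4   8   3  -1   -8 ]
[  0   0   5  -6    2 ]
[ -8   4  -8   9  -10 ]
[  8  -7  -3  -3   20 ]
R3 <- R3 - (2)*R1:  [   0  -12  -14   11    6 ]
R4 <- R4 - (-2)*R1:  [  0   9   3  -5   4 ]
R2 <-> R3   (pivot in column 2 was zero)
[ -4    8    3  -1  -8 ]
[  0  -12  -14  11   6 ]
[  0    0    5  -6   2 ]
[  0    9    3  -5   4 ]
R4 <- R4 - (-3/4)*R2:  [     0      0  -15/2   13/4   17/2 ]
R4 <- R4 - (-3/2)*R3:  [     0      0      0  -23/4   23/2 ]
Row echelon form:
[ -4    8    3     -1  |    -8 ]
[  0  -12  -14     11  |     6 ]
[  0    0    5     -6  |     2 ]
[  0    0    0  -23/4  |  23/2 ]
Back-substitution:
s = (23/2) / (-23/4) = -2
r = (2 - (-6)*(-2)) / 5 = -2
q = (6 - (-14)*(-2) - (11)*(-2)) / -12 = 0
p = (-8 - (8)*(0) - (3)*(-2) - (-1)*(-2)) / -4 = 1

(1, 0, -2, -2)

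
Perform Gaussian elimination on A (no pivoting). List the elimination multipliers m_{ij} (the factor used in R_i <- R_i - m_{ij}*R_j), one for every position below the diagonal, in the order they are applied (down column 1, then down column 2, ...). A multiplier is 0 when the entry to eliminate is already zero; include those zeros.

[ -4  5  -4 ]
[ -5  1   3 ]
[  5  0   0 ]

Forward elimination:
R2 <- R2 - (5/4)*R1:  [     0  -21/4      8 ]
R3 <- R3 - (-5/4)*R1:  [    0  25/4    -5 ]
R3 <- R3 - (-25/21)*R2:  [     0      0  95/21 ]
Multipliers (in order of application): m_{21} = 5/4, m_{31} = -5/4, m_{32} = -25/21

multipliers: 5/4, -5/4, -25/21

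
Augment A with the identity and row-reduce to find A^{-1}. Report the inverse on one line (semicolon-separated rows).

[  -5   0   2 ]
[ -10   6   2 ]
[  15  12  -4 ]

inverse = [4/15 -2/15 1/15; 1/18 1/18 1/18; 7/6 -1/3 1/6]

Gauss-Jordan on [A | I]:
R1 <- (1/-5)*R1:  [    1     0  -2/5  |  -1/5     0     0 ]
R2 <- R2 - (-10)*R1:  [  0   6  -2  |  -2   1   0 ]
R3 <- R3 - (15)*R1:  [  0  12   2  |   3   0   1 ]
R2 <- (1/6)*R2:  [    0     1  -1/3  |  -1/3   1/6     0 ]
R3 <- R3 - (12)*R2:  [  0   0   6  |   7  -2   1 ]
R3 <- (1/6)*R3:  [    0     0     1  |   7/6  -1/3   1/6 ]
R1 <- R1 - (-2/5)*R3:  [     1      0      0  |   4/15  -2/15   1/15 ]
R2 <- R2 - (-1/3)*R3:  [    0     1     0  |  1/18  1/18  1/18 ]
Right block of [I | A^{-1}] is the inverse:
[ 4/15  -2/15  1/15 ]
[ 1/18   1/18  1/18 ]
[  7/6   -1/3   1/6 ]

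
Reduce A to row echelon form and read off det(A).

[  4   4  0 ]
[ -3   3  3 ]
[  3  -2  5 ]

det(A) = 180

Forward elimination:
R2 <- R2 - (-3/4)*R1:  [ 0  6  3 ]
R3 <- R3 - (3/4)*R1:  [  0  -5   5 ]
R3 <- R3 - (-5/6)*R2:  [    0     0  15/2 ]
Upper-triangular form:
[ 4  4     0 ]
[ 0  6     3 ]
[ 0  0  15/2 ]
det(A) = (-1)^0 * (4) * (6) * (15/2) = 180  (0 row swaps -> sign +1)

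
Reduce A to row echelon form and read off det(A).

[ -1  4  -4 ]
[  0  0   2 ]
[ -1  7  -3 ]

det(A) = 6

Forward elimination:
R3 <- R3 - (1)*R1:  [ 0  3  1 ]
R2 <-> R3   (pivot in column 2 was zero)
[ -1  4  -4 ]
[  0  3   1 ]
[  0  0   2 ]
Upper-triangular form:
[ -1  4  -4 ]
[  0  3   1 ]
[  0  0   2 ]
det(A) = (-1)^1 * (-1) * (3) * (2) = 6  (1 row swap -> sign -1)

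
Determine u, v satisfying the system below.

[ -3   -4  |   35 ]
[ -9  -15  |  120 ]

Forward elimination on [A|b]:
R2 <- R2 - (3)*R1:  [  0  -3  15 ]
Row echelon form:
[ -3  -4  |  35 ]
[  0  -3  |  15 ]
Back-substitution:
v = (15) / -3 = -5
u = (35 - (-4)*(-5)) / -3 = -5

(-5, -5)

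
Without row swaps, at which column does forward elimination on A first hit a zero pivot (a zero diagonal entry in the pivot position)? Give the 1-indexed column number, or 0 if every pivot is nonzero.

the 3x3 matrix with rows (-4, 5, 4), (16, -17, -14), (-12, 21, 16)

first zero-pivot column = 3

Naive forward elimination:
R2 <- R2 - (-4)*R1:  [ 0  3  2 ]
R3 <- R3 - (3)*R1:  [ 0  6  4 ]
R3 <- R3 - (2)*R2:  [ 0  0  0 ]
Matrix at this point:
[ -4  5  4 ]
[  0  3  2 ]
[  0  0  0 ]
Pivot entry (3,3) in the last row is zero and there are no rows below to swap with -> zero pivot in column 3 (A is singular).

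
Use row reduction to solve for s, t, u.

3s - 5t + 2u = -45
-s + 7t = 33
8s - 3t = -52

(-5, 4, -5)

Forward elimination on [A|b]:
R2 <- R2 - (-1/3)*R1:  [    0  16/3   2/3    18 ]
R3 <- R3 - (8/3)*R1:  [     0   31/3  -16/3     68 ]
R3 <- R3 - (31/16)*R2:  [     0      0  -53/8  265/8 ]
Row echelon form:
[ 3    -5      2  |    -45 ]
[ 0  16/3    2/3  |     18 ]
[ 0     0  -53/8  |  265/8 ]
Back-substitution:
u = (265/8) / (-53/8) = -5
t = (18 - (2/3)*(-5)) / (16/3) = 4
s = (-45 - (-5)*(4) - (2)*(-5)) / 3 = -5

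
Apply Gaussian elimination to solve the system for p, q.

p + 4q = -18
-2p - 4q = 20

(-2, -4)

Forward elimination on [A|b]:
R2 <- R2 - (-2)*R1:  [   0    4  -16 ]
Row echelon form:
[ 1  4  |  -18 ]
[ 0  4  |  -16 ]
Back-substitution:
q = (-16) / 4 = -4
p = (-18 - (4)*(-4)) / 1 = -2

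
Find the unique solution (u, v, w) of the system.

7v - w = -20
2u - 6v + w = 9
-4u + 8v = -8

(-4, -3, -1)

Forward elimination on [A|b]:
R1 <-> R2   (pivot in column 1 was zero)
[  2  -6   1    9 ]
[  0   7  -1  -20 ]
[ -4   8   0   -8 ]
R3 <- R3 - (-2)*R1:  [  0  -4   2  10 ]
R3 <- R3 - (-4/7)*R2:  [     0      0   10/7  -10/7 ]
Row echelon form:
[ 2  -6     1  |      9 ]
[ 0   7    -1  |    -20 ]
[ 0   0  10/7  |  -10/7 ]
Back-substitution:
w = (-10/7) / (10/7) = -1
v = (-20 - (-1)*(-1)) / 7 = -3
u = (9 - (-6)*(-3) - (1)*(-1)) / 2 = -4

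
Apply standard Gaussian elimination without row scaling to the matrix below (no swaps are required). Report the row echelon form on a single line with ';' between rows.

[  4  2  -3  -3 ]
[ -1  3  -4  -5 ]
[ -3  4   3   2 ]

Forward elimination:
R2 <- R2 - (-1/4)*R1:  [     0    7/2  -19/4  -23/4 ]
R3 <- R3 - (-3/4)*R1:  [    0  11/2   3/4  -1/4 ]
R3 <- R3 - (11/7)*R2:  [      0       0  115/14  123/14 ]
Row echelon form:
[ 4    2      -3      -3 ]
[ 0  7/2   -19/4   -23/4 ]
[ 0    0  115/14  123/14 ]

REF = [4 2 -3 -3; 0 7/2 -19/4 -23/4; 0 0 115/14 123/14]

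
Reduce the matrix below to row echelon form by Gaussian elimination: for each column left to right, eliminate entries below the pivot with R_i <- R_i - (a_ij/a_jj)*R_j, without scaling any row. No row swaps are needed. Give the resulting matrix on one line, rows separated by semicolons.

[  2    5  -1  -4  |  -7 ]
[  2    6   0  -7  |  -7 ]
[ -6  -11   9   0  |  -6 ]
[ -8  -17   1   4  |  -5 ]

Forward elimination:
R2 <- R2 - (1)*R1:  [  0   1   1  -3   0 ]
R3 <- R3 - (-3)*R1:  [   0    4    6  -12  -27 ]
R4 <- R4 - (-4)*R1:  [   0    3   -3  -12  -33 ]
R3 <- R3 - (4)*R2:  [   0    0    2    0  -27 ]
R4 <- R4 - (3)*R2:  [   0    0   -6   -3  -33 ]
R4 <- R4 - (-3)*R3:  [    0     0     0    -3  -114 ]
Row echelon form:
[ 2  5  -1  -4  |    -7 ]
[ 0  1   1  -3  |     0 ]
[ 0  0   2   0  |   -27 ]
[ 0  0   0  -3  |  -114 ]

REF = [2 5 -1 -4 -7; 0 1 1 -3 0; 0 0 2 0 -27; 0 0 0 -3 -114]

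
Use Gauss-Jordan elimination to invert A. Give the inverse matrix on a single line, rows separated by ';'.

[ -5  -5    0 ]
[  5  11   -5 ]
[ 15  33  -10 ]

Gauss-Jordan on [A | I]:
R1 <- (1/-5)*R1:  [    1     1     0  |  -1/5     0     0 ]
R2 <- R2 - (5)*R1:  [  0   6  -5  |   1   1   0 ]
R3 <- R3 - (15)*R1:  [   0   18  -10  |    3    0    1 ]
R2 <- (1/6)*R2:  [    0     1  -5/6  |   1/6   1/6     0 ]
R1 <- R1 - (1)*R2:  [      1       0     5/6  |  -11/30    -1/6       0 ]
R3 <- R3 - (18)*R2:  [  0   0   5  |   0  -3   1 ]
R3 <- (1/5)*R3:  [    0     0     1  |     0  -3/5   1/5 ]
R1 <- R1 - (5/6)*R3:  [      1       0       0  |  -11/30     1/3    -1/6 ]
R2 <- R2 - (-5/6)*R3:  [    0     1     0  |   1/6  -1/3   1/6 ]
Right block of [I | A^{-1}] is the inverse:
[ -11/30   1/3  -1/6 ]
[    1/6  -1/3   1/6 ]
[      0  -3/5   1/5 ]

inverse = [-11/30 1/3 -1/6; 1/6 -1/3 1/6; 0 -3/5 1/5]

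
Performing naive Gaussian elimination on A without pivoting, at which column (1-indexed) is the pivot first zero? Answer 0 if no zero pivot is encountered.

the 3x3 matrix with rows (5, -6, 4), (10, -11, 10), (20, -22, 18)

Naive forward elimination:
R2 <- R2 - (2)*R1:  [ 0  1  2 ]
R3 <- R3 - (4)*R1:  [ 0  2  2 ]
R3 <- R3 - (2)*R2:  [  0   0  -2 ]
All pivots nonzero; naive elimination completes without hitting a zero pivot.

first zero-pivot column = 0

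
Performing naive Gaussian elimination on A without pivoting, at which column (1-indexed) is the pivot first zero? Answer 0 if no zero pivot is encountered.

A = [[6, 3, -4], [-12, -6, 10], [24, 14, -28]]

Naive forward elimination:
R2 <- R2 - (-2)*R1:  [ 0  0  2 ]
R3 <- R3 - (4)*R1:  [   0    2  -12 ]
Matrix at this point:
[ 6  3   -4 ]
[ 0  0    2 ]
[ 0  2  -12 ]
Pivot entry (2,2) is zero but row 3 has 2 in column 2 -> naive elimination stops; a row interchange (e.g. R2 <-> R3) would be required here.

first zero-pivot column = 2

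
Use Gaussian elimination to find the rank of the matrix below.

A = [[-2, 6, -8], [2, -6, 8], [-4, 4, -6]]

rank(A) = 2

Row reduction:
R2 <- R2 - (-1)*R1:  [ 0  0  0 ]
R3 <- R3 - (2)*R1:  [  0  -8  10 ]
R2 <-> R3   (pivot in column 2 was zero)
[ -2   6  -8 ]
[  0  -8  10 ]
[  0   0   0 ]
Row echelon form:
[ -2   6  -8 ]
[  0  -8  10 ]
[  0   0   0 ]
Nonzero rows / pivot columns: 2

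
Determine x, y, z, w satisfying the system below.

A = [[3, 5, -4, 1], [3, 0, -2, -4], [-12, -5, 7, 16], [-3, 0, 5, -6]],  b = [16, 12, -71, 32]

Forward elimination on [A|b]:
R2 <- R2 - (1)*R1:  [  0  -5   2  -5  -4 ]
R3 <- R3 - (-4)*R1:  [  0  15  -9  20  -7 ]
R4 <- R4 - (-1)*R1:  [  0   5   1  -5  48 ]
R3 <- R3 - (-3)*R2:  [   0    0   -3    5  -19 ]
R4 <- R4 - (-1)*R2:  [   0    0    3  -10   44 ]
R4 <- R4 - (-1)*R3:  [  0   0   0  -5  25 ]
Row echelon form:
[ 3   5  -4   1  |   16 ]
[ 0  -5   2  -5  |   -4 ]
[ 0   0  -3   5  |  -19 ]
[ 0   0   0  -5  |   25 ]
Back-substitution:
w = (25) / -5 = -5
z = (-19 - (5)*(-5)) / -3 = -2
y = (-4 - (2)*(-2) - (-5)*(-5)) / -5 = 5
x = (16 - (5)*(5) - (-4)*(-2) - (1)*(-5)) / 3 = -4

(-4, 5, -2, -5)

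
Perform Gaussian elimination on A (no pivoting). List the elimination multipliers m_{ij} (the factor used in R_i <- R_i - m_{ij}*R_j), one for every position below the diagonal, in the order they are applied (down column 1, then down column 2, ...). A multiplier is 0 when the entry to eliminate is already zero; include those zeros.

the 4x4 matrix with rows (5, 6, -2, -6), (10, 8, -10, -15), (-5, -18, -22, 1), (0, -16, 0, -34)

Forward elimination:
R2 <- R2 - (2)*R1:  [  0  -4  -6  -3 ]
R3 <- R3 - (-1)*R1:  [   0  -12  -24   -5 ]
R4: entry in column 1 is already 0 -> m_{41} = 0 (no row operation needed)
R3 <- R3 - (3)*R2:  [  0   0  -6   4 ]
R4 <- R4 - (4)*R2:  [   0    0   24  -22 ]
R4 <- R4 - (-4)*R3:  [  0   0   0  -6 ]
Multipliers (in order of application): m_{21} = 2, m_{31} = -1, m_{41} = 0, m_{32} = 3, m_{42} = 4, m_{43} = -4

multipliers: 2, -1, 0, 3, 4, -4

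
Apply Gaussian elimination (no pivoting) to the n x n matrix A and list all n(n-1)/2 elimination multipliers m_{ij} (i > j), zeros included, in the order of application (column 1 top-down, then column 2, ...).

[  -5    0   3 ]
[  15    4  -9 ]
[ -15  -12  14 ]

multipliers: -3, 3, -3

Forward elimination:
R2 <- R2 - (-3)*R1:  [ 0  4  0 ]
R3 <- R3 - (3)*R1:  [   0  -12    5 ]
R3 <- R3 - (-3)*R2:  [ 0  0  5 ]
Multipliers (in order of application): m_{21} = -3, m_{31} = 3, m_{32} = -3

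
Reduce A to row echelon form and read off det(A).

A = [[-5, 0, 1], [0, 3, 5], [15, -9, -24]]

det(A) = 90

Forward elimination:
R3 <- R3 - (-3)*R1:  [   0   -9  -21 ]
R3 <- R3 - (-3)*R2:  [  0   0  -6 ]
Upper-triangular form:
[ -5  0   1 ]
[  0  3   5 ]
[  0  0  -6 ]
det(A) = (-1)^0 * (-5) * (3) * (-6) = 90  (0 row swaps -> sign +1)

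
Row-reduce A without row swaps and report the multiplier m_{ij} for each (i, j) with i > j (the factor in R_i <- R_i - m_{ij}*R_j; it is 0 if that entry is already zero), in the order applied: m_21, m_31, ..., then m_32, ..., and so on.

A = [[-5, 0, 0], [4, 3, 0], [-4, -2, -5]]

multipliers: -4/5, 4/5, -2/3

Forward elimination:
R2 <- R2 - (-4/5)*R1:  [ 0  3  0 ]
R3 <- R3 - (4/5)*R1:  [  0  -2  -5 ]
R3 <- R3 - (-2/3)*R2:  [  0   0  -5 ]
Multipliers (in order of application): m_{21} = -4/5, m_{31} = 4/5, m_{32} = -2/3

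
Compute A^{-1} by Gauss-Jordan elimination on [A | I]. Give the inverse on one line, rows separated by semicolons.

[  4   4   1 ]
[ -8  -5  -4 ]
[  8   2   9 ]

Gauss-Jordan on [A | I]:
R1 <- (1/4)*R1:  [   1    1  1/4  |  1/4    0    0 ]
R2 <- R2 - (-8)*R1:  [  0   3  -2  |   2   1   0 ]
R3 <- R3 - (8)*R1:  [  0  -6   7  |  -2   0   1 ]
R2 <- (1/3)*R2:  [    0     1  -2/3  |   2/3   1/3     0 ]
R1 <- R1 - (1)*R2:  [     1      0  11/12  |  -5/12   -1/3      0 ]
R3 <- R3 - (-6)*R2:  [ 0  0  3  |  2  2  1 ]
R3 <- (1/3)*R3:  [   0    0    1  |  2/3  2/3  1/3 ]
R1 <- R1 - (11/12)*R3:  [      1       0       0  |  -37/36  -17/18  -11/36 ]
R2 <- R2 - (-2/3)*R3:  [    0     1     0  |  10/9   7/9   2/9 ]
Right block of [I | A^{-1}] is the inverse:
[ -37/36  -17/18  -11/36 ]
[   10/9     7/9     2/9 ]
[    2/3     2/3     1/3 ]

inverse = [-37/36 -17/18 -11/36; 10/9 7/9 2/9; 2/3 2/3 1/3]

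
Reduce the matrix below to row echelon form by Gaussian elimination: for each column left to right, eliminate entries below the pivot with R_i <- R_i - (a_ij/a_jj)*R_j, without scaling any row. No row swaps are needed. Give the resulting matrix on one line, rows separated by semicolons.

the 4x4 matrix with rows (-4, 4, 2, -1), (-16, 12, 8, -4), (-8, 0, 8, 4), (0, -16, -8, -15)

REF = [-4 4 2 -1; 0 -4 0 0; 0 0 4 6; 0 0 0 -3]

Forward elimination:
R2 <- R2 - (4)*R1:  [  0  -4   0   0 ]
R3 <- R3 - (2)*R1:  [  0  -8   4   6 ]
R3 <- R3 - (2)*R2:  [ 0  0  4  6 ]
R4 <- R4 - (4)*R2:  [   0    0   -8  -15 ]
R4 <- R4 - (-2)*R3:  [  0   0   0  -3 ]
Row echelon form:
[ -4   4  2  -1 ]
[  0  -4  0   0 ]
[  0   0  4   6 ]
[  0   0  0  -3 ]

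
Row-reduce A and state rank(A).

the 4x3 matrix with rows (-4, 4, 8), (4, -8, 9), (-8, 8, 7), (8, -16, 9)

Row reduction:
R2 <- R2 - (-1)*R1:  [  0  -4  17 ]
R3 <- R3 - (2)*R1:  [  0   0  -9 ]
R4 <- R4 - (-2)*R1:  [  0  -8  25 ]
R4 <- R4 - (2)*R2:  [  0   0  -9 ]
R4 <- R4 - (1)*R3:  [ 0  0  0 ]
Row echelon form:
[ -4   4   8 ]
[  0  -4  17 ]
[  0   0  -9 ]
[  0   0   0 ]
Nonzero rows / pivot columns: 3

rank(A) = 3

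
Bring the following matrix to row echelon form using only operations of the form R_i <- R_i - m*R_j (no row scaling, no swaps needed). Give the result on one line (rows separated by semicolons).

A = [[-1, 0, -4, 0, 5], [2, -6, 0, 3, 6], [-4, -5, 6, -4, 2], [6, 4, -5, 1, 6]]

REF = [-1 0 -4 0 5; 0 -6 -8 3 16; 0 0 86/3 -13/2 -94/3; 0 0 0 -823/172 393/43]

Forward elimination:
R2 <- R2 - (-2)*R1:  [  0  -6  -8   3  16 ]
R3 <- R3 - (4)*R1:  [   0   -5   22   -4  -18 ]
R4 <- R4 - (-6)*R1:  [   0    4  -29    1   36 ]
R3 <- R3 - (5/6)*R2:  [     0      0   86/3  -13/2  -94/3 ]
R4 <- R4 - (-2/3)*R2:  [      0       0  -103/3       3   140/3 ]
R4 <- R4 - (-103/86)*R3:  [        0         0         0  -823/172    393/43 ]
Row echelon form:
[ -1   0    -4         0       5 ]
[  0  -6    -8         3      16 ]
[  0   0  86/3     -13/2   -94/3 ]
[  0   0     0  -823/172  393/43 ]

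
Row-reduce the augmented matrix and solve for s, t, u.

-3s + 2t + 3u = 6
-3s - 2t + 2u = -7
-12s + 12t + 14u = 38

(1, 3, 1)

Forward elimination on [A|b]:
R2 <- R2 - (1)*R1:  [   0   -4   -1  -13 ]
R3 <- R3 - (4)*R1:  [  0   4   2  14 ]
R3 <- R3 - (-1)*R2:  [ 0  0  1  1 ]
Row echelon form:
[ -3   2   3  |    6 ]
[  0  -4  -1  |  -13 ]
[  0   0   1  |    1 ]
Back-substitution:
u = (1) / 1 = 1
t = (-13 - (-1)*(1)) / -4 = 3
s = (6 - (2)*(3) - (3)*(1)) / -3 = 1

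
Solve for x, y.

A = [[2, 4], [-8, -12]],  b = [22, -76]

(5, 3)

Forward elimination on [A|b]:
R2 <- R2 - (-4)*R1:  [  0   4  12 ]
Row echelon form:
[ 2  4  |  22 ]
[ 0  4  |  12 ]
Back-substitution:
y = (12) / 4 = 3
x = (22 - (4)*(3)) / 2 = 5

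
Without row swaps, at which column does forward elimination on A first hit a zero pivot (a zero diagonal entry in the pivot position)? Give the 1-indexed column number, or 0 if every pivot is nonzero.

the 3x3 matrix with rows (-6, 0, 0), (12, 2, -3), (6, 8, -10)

Naive forward elimination:
R2 <- R2 - (-2)*R1:  [  0   2  -3 ]
R3 <- R3 - (-1)*R1:  [   0    8  -10 ]
R3 <- R3 - (4)*R2:  [ 0  0  2 ]
All pivots nonzero; naive elimination completes without hitting a zero pivot.

first zero-pivot column = 0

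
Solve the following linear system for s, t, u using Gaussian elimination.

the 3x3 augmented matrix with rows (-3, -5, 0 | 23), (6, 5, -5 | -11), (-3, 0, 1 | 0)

Forward elimination on [A|b]:
R2 <- R2 - (-2)*R1:  [  0  -5  -5  35 ]
R3 <- R3 - (1)*R1:  [   0    5    1  -23 ]
R3 <- R3 - (-1)*R2:  [  0   0  -4  12 ]
Row echelon form:
[ -3  -5   0  |  23 ]
[  0  -5  -5  |  35 ]
[  0   0  -4  |  12 ]
Back-substitution:
u = (12) / -4 = -3
t = (35 - (-5)*(-3)) / -5 = -4
s = (23 - (-5)*(-4)) / -3 = -1

(-1, -4, -3)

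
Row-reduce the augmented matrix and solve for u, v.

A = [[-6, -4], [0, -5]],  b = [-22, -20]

(1, 4)

Forward elimination on [A|b]:
Row echelon form:
[ -6  -4  |  -22 ]
[  0  -5  |  -20 ]
Back-substitution:
v = (-20) / -5 = 4
u = (-22 - (-4)*(4)) / -6 = 1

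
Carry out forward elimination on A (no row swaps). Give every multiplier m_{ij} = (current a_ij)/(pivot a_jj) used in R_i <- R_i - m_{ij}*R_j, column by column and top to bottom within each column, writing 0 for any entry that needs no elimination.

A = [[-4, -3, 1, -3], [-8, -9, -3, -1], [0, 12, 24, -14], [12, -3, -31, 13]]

Forward elimination:
R2 <- R2 - (2)*R1:  [  0  -3  -5   5 ]
R3: entry in column 1 is already 0 -> m_{31} = 0 (no row operation needed)
R4 <- R4 - (-3)*R1:  [   0  -12  -28    4 ]
R3 <- R3 - (-4)*R2:  [ 0  0  4  6 ]
R4 <- R4 - (4)*R2:  [   0    0   -8  -16 ]
R4 <- R4 - (-2)*R3:  [  0   0   0  -4 ]
Multipliers (in order of application): m_{21} = 2, m_{31} = 0, m_{41} = -3, m_{32} = -4, m_{42} = 4, m_{43} = -2

multipliers: 2, 0, -3, -4, 4, -2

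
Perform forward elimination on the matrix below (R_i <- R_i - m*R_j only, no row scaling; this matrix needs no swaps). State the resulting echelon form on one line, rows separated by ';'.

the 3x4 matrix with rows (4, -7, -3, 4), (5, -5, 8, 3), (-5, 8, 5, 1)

REF = [4 -7 -3 4; 0 15/4 47/4 -2; 0 0 18/5 28/5]

Forward elimination:
R2 <- R2 - (5/4)*R1:  [    0  15/4  47/4    -2 ]
R3 <- R3 - (-5/4)*R1:  [    0  -3/4   5/4     6 ]
R3 <- R3 - (-1/5)*R2:  [    0     0  18/5  28/5 ]
Row echelon form:
[ 4    -7    -3     4 ]
[ 0  15/4  47/4    -2 ]
[ 0     0  18/5  28/5 ]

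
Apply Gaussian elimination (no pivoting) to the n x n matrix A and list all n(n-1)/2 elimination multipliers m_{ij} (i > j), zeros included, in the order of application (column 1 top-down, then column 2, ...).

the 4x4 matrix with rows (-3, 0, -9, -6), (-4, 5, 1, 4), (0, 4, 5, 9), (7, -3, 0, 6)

Forward elimination:
R2 <- R2 - (4/3)*R1:  [  0   5  13  12 ]
R3: entry in column 1 is already 0 -> m_{31} = 0 (no row operation needed)
R4 <- R4 - (-7/3)*R1:  [   0   -3  -21   -8 ]
R3 <- R3 - (4/5)*R2:  [     0      0  -27/5   -3/5 ]
R4 <- R4 - (-3/5)*R2:  [     0      0  -66/5   -4/5 ]
R4 <- R4 - (22/9)*R3:  [   0    0    0  2/3 ]
Multipliers (in order of application): m_{21} = 4/3, m_{31} = 0, m_{41} = -7/3, m_{32} = 4/5, m_{42} = -3/5, m_{43} = 22/9

multipliers: 4/3, 0, -7/3, 4/5, -3/5, 22/9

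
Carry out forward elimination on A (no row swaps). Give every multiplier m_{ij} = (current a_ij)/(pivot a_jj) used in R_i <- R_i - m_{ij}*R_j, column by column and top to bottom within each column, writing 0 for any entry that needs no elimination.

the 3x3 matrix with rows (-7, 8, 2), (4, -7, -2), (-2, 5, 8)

Forward elimination:
R2 <- R2 - (-4/7)*R1:  [     0  -17/7   -6/7 ]
R3 <- R3 - (2/7)*R1:  [    0  19/7  52/7 ]
R3 <- R3 - (-19/17)*R2:  [      0       0  110/17 ]
Multipliers (in order of application): m_{21} = -4/7, m_{31} = 2/7, m_{32} = -19/17

multipliers: -4/7, 2/7, -19/17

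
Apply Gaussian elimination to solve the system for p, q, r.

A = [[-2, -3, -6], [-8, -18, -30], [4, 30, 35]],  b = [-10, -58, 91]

Forward elimination on [A|b]:
R2 <- R2 - (4)*R1:  [   0   -6   -6  -18 ]
R3 <- R3 - (-2)*R1:  [  0  24  23  71 ]
R3 <- R3 - (-4)*R2:  [  0   0  -1  -1 ]
Row echelon form:
[ -2  -3  -6  |  -10 ]
[  0  -6  -6  |  -18 ]
[  0   0  -1  |   -1 ]
Back-substitution:
r = (-1) / -1 = 1
q = (-18 - (-6)*(1)) / -6 = 2
p = (-10 - (-3)*(2) - (-6)*(1)) / -2 = -1

(-1, 2, 1)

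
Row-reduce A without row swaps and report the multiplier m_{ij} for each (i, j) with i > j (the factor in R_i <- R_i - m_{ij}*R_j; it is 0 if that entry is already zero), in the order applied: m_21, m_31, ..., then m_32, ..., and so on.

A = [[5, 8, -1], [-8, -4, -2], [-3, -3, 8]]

Forward elimination:
R2 <- R2 - (-8/5)*R1:  [     0   44/5  -18/5 ]
R3 <- R3 - (-3/5)*R1:  [    0   9/5  37/5 ]
R3 <- R3 - (9/44)*R2:  [      0       0  179/22 ]
Multipliers (in order of application): m_{21} = -8/5, m_{31} = -3/5, m_{32} = 9/44

multipliers: -8/5, -3/5, 9/44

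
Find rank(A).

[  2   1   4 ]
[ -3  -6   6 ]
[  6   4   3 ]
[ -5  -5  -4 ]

Row reduction:
R2 <- R2 - (-3/2)*R1:  [    0  -9/2    12 ]
R3 <- R3 - (3)*R1:  [  0   1  -9 ]
R4 <- R4 - (-5/2)*R1:  [    0  -5/2     6 ]
R3 <- R3 - (-2/9)*R2:  [     0      0  -19/3 ]
R4 <- R4 - (5/9)*R2:  [    0     0  -2/3 ]
R4 <- R4 - (2/19)*R3:  [ 0  0  0 ]
Row echelon form:
[ 2     1      4 ]
[ 0  -9/2     12 ]
[ 0     0  -19/3 ]
[ 0     0      0 ]
Nonzero rows / pivot columns: 3

rank(A) = 3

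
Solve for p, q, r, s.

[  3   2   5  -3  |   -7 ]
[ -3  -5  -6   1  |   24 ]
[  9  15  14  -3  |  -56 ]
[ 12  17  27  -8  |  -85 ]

(0, -1, -4, -5)

Forward elimination on [A|b]:
R2 <- R2 - (-1)*R1:  [  0  -3  -1  -2  17 ]
R3 <- R3 - (3)*R1:  [   0    9   -1    6  -35 ]
R4 <- R4 - (4)*R1:  [   0    9    7    4  -57 ]
R3 <- R3 - (-3)*R2:  [  0   0  -4   0  16 ]
R4 <- R4 - (-3)*R2:  [  0   0   4  -2  -6 ]
R4 <- R4 - (-1)*R3:  [  0   0   0  -2  10 ]
Row echelon form:
[ 3   2   5  -3  |  -7 ]
[ 0  -3  -1  -2  |  17 ]
[ 0   0  -4   0  |  16 ]
[ 0   0   0  -2  |  10 ]
Back-substitution:
s = (10) / -2 = -5
r = (16) / -4 = -4
q = (17 - (-1)*(-4) - (-2)*(-5)) / -3 = -1
p = (-7 - (2)*(-1) - (5)*(-4) - (-3)*(-5)) / 3 = 0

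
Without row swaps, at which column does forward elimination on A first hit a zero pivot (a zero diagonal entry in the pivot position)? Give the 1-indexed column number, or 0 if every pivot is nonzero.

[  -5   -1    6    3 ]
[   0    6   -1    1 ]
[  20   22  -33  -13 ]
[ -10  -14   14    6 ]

first zero-pivot column = 0

Naive forward elimination:
R3 <- R3 - (-4)*R1:  [  0  18  -9  -1 ]
R4 <- R4 - (2)*R1:  [   0  -12    2    0 ]
R3 <- R3 - (3)*R2:  [  0   0  -6  -4 ]
R4 <- R4 - (-2)*R2:  [ 0  0  0  2 ]
All pivots nonzero; naive elimination completes without hitting a zero pivot.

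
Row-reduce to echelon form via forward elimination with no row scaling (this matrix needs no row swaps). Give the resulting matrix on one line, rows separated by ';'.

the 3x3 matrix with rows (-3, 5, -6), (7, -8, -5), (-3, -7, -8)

REF = [-3 5 -6; 0 11/3 -19; 0 0 -706/11]

Forward elimination:
R2 <- R2 - (-7/3)*R1:  [    0  11/3   -19 ]
R3 <- R3 - (1)*R1:  [   0  -12   -2 ]
R3 <- R3 - (-36/11)*R2:  [       0        0  -706/11 ]
Row echelon form:
[ -3     5       -6 ]
[  0  11/3      -19 ]
[  0     0  -706/11 ]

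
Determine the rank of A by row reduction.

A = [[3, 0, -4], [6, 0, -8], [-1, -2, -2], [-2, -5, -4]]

rank(A) = 3

Row reduction:
R2 <- R2 - (2)*R1:  [ 0  0  0 ]
R3 <- R3 - (-1/3)*R1:  [     0     -2  -10/3 ]
R4 <- R4 - (-2/3)*R1:  [     0     -5  -20/3 ]
R2 <-> R3   (pivot in column 2 was zero)
[ 3   0     -4 ]
[ 0  -2  -10/3 ]
[ 0   0      0 ]
[ 0  -5  -20/3 ]
R4 <- R4 - (5/2)*R2:  [   0    0  5/3 ]
R3 <-> R4   (pivot in column 3 was zero)
[ 3   0     -4 ]
[ 0  -2  -10/3 ]
[ 0   0    5/3 ]
[ 0   0      0 ]
Row echelon form:
[ 3   0     -4 ]
[ 0  -2  -10/3 ]
[ 0   0    5/3 ]
[ 0   0      0 ]
Nonzero rows / pivot columns: 3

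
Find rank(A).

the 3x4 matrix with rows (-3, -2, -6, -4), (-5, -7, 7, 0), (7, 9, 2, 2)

rank(A) = 3

Row reduction:
R2 <- R2 - (5/3)*R1:  [     0  -11/3     17   20/3 ]
R3 <- R3 - (-7/3)*R1:  [     0   13/3    -12  -22/3 ]
R3 <- R3 - (-13/11)*R2:  [     0      0  89/11   6/11 ]
Row echelon form:
[ -3     -2     -6    -4 ]
[  0  -11/3     17  20/3 ]
[  0      0  89/11  6/11 ]
Nonzero rows / pivot columns: 3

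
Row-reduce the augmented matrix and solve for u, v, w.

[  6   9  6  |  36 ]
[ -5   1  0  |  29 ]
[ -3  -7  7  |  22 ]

Forward elimination on [A|b]:
R2 <- R2 - (-5/6)*R1:  [    0  17/2     5    59 ]
R3 <- R3 - (-1/2)*R1:  [    0  -5/2    10    40 ]
R3 <- R3 - (-5/17)*R2:  [      0       0  195/17  975/17 ]
Row echelon form:
[ 6     9       6  |      36 ]
[ 0  17/2       5  |      59 ]
[ 0     0  195/17  |  975/17 ]
Back-substitution:
w = (975/17) / (195/17) = 5
v = (59 - (5)*(5)) / (17/2) = 4
u = (36 - (9)*(4) - (6)*(5)) / 6 = -5

(-5, 4, 5)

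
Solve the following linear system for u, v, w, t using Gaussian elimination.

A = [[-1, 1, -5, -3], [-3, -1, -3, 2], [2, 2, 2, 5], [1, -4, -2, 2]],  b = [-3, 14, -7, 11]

Forward elimination on [A|b]:
R2 <- R2 - (3)*R1:  [  0  -4  12  11  23 ]
R3 <- R3 - (-2)*R1:  [   0    4   -8   -1  -13 ]
R4 <- R4 - (-1)*R1:  [  0  -3  -7  -1   8 ]
R3 <- R3 - (-1)*R2:  [  0   0   4  10  10 ]
R4 <- R4 - (3/4)*R2:  [     0      0    -16  -37/4  -37/4 ]
R4 <- R4 - (-4)*R3:  [     0      0      0  123/4  123/4 ]
Row echelon form:
[ -1   1  -5     -3  |     -3 ]
[  0  -4  12     11  |     23 ]
[  0   0   4     10  |     10 ]
[  0   0   0  123/4  |  123/4 ]
Back-substitution:
t = (123/4) / (123/4) = 1
w = (10 - (10)*(1)) / 4 = 0
v = (23 - (12)*(0) - (11)*(1)) / -4 = -3
u = (-3 - (1)*(-3) - (-5)*(0) - (-3)*(1)) / -1 = -3

(-3, -3, 0, 1)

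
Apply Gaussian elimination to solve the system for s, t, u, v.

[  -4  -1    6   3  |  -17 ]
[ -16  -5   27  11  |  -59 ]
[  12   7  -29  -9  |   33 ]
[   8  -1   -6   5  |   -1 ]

Forward elimination on [A|b]:
R2 <- R2 - (4)*R1:  [  0  -1   3  -1   9 ]
R3 <- R3 - (-3)*R1:  [   0    4  -11    0  -18 ]
R4 <- R4 - (-2)*R1:  [   0   -3    6   11  -35 ]
R3 <- R3 - (-4)*R2:  [  0   0   1  -4  18 ]
R4 <- R4 - (3)*R2:  [   0    0   -3   14  -62 ]
R4 <- R4 - (-3)*R3:  [  0   0   0   2  -8 ]
Row echelon form:
[ -4  -1  6   3  |  -17 ]
[  0  -1  3  -1  |    9 ]
[  0   0  1  -4  |   18 ]
[  0   0  0   2  |   -8 ]
Back-substitution:
v = (-8) / 2 = -4
u = (18 - (-4)*(-4)) / 1 = 2
t = (9 - (3)*(2) - (-1)*(-4)) / -1 = 1
s = (-17 - (-1)*(1) - (6)*(2) - (3)*(-4)) / -4 = 4

(4, 1, 2, -4)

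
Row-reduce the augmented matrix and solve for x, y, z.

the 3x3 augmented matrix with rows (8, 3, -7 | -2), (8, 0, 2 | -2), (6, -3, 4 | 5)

Forward elimination on [A|b]:
R2 <- R2 - (1)*R1:  [  0  -3   9   0 ]
R3 <- R3 - (3/4)*R1:  [     0  -21/4   37/4   13/2 ]
R3 <- R3 - (7/4)*R2:  [     0      0  -13/2   13/2 ]
Row echelon form:
[ 8   3     -7  |    -2 ]
[ 0  -3      9  |     0 ]
[ 0   0  -13/2  |  13/2 ]
Back-substitution:
z = (13/2) / (-13/2) = -1
y = (0 - (9)*(-1)) / -3 = -3
x = (-2 - (3)*(-3) - (-7)*(-1)) / 8 = 0

(0, -3, -1)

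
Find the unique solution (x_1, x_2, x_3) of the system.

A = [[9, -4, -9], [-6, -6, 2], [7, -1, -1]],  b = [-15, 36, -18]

(-3, -3, 0)

Forward elimination on [A|b]:
R2 <- R2 - (-2/3)*R1:  [     0  -26/3     -4     26 ]
R3 <- R3 - (7/9)*R1:  [     0   19/9      6  -19/3 ]
R3 <- R3 - (-19/78)*R2:  [      0       0  196/39       0 ]
Row echelon form:
[ 9     -4      -9  |  -15 ]
[ 0  -26/3      -4  |   26 ]
[ 0      0  196/39  |    0 ]
Back-substitution:
x_3 = (0) / (196/39) = 0
x_2 = (26 - (-4)*(0)) / (-26/3) = -3
x_1 = (-15 - (-4)*(-3) - (-9)*(0)) / 9 = -3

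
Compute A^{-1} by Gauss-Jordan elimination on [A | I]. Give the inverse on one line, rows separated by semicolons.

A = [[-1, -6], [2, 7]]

Gauss-Jordan on [A | I]:
R1 <- (1/-1)*R1:  [  1   6  |  -1   0 ]
R2 <- R2 - (2)*R1:  [  0  -5  |   2   1 ]
R2 <- (1/-5)*R2:  [    0     1  |  -2/5  -1/5 ]
R1 <- R1 - (6)*R2:  [   1    0  |  7/5  6/5 ]
Right block of [I | A^{-1}] is the inverse:
[  7/5   6/5 ]
[ -2/5  -1/5 ]

inverse = [7/5 6/5; -2/5 -1/5]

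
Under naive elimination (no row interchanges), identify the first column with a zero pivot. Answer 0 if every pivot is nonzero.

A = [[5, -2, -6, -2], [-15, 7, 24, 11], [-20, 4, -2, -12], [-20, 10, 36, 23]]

first zero-pivot column = 0

Naive forward elimination:
R2 <- R2 - (-3)*R1:  [ 0  1  6  5 ]
R3 <- R3 - (-4)*R1:  [   0   -4  -26  -20 ]
R4 <- R4 - (-4)*R1:  [  0   2  12  15 ]
R3 <- R3 - (-4)*R2:  [  0   0  -2   0 ]
R4 <- R4 - (2)*R2:  [ 0  0  0  5 ]
All pivots nonzero; naive elimination completes without hitting a zero pivot.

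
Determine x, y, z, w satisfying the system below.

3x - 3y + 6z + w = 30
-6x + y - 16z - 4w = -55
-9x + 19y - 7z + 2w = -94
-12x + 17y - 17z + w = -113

Forward elimination on [A|b]:
R2 <- R2 - (-2)*R1:  [  0  -5  -4  -2   5 ]
R3 <- R3 - (-3)*R1:  [  0  10  11   5  -4 ]
R4 <- R4 - (-4)*R1:  [ 0  5  7  5  7 ]
R3 <- R3 - (-2)*R2:  [ 0  0  3  1  6 ]
R4 <- R4 - (-1)*R2:  [  0   0   3   3  12 ]
R4 <- R4 - (1)*R3:  [ 0  0  0  2  6 ]
Row echelon form:
[ 3  -3   6   1  |  30 ]
[ 0  -5  -4  -2  |   5 ]
[ 0   0   3   1  |   6 ]
[ 0   0   0   2  |   6 ]
Back-substitution:
w = (6) / 2 = 3
z = (6 - (1)*(3)) / 3 = 1
y = (5 - (-4)*(1) - (-2)*(3)) / -5 = -3
x = (30 - (-3)*(-3) - (6)*(1) - (1)*(3)) / 3 = 4

(4, -3, 1, 3)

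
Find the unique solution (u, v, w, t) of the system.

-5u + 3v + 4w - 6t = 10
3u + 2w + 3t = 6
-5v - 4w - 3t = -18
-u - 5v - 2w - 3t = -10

(-2, 0, 3, 2)

Forward elimination on [A|b]:
R2 <- R2 - (-3/5)*R1:  [    0   9/5  22/5  -3/5    12 ]
R4 <- R4 - (1/5)*R1:  [     0  -28/5  -14/5   -9/5    -12 ]
R3 <- R3 - (-25/9)*R2:  [     0      0   74/9  -14/3   46/3 ]
R4 <- R4 - (-28/9)*R2:  [     0      0   98/9  -11/3   76/3 ]
R4 <- R4 - (49/37)*R3:  [      0       0       0   93/37  186/37 ]
Row echelon form:
[ -5    3     4     -6  |      10 ]
[  0  9/5  22/5   -3/5  |      12 ]
[  0    0  74/9  -14/3  |    46/3 ]
[  0    0     0  93/37  |  186/37 ]
Back-substitution:
t = (186/37) / (93/37) = 2
w = (46/3 - (-14/3)*(2)) / (74/9) = 3
v = (12 - (22/5)*(3) - (-3/5)*(2)) / (9/5) = 0
u = (10 - (3)*(0) - (4)*(3) - (-6)*(2)) / -5 = -2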